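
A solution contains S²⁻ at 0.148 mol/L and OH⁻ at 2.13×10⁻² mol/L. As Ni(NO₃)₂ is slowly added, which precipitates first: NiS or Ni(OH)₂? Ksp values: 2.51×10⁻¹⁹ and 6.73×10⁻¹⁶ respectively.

NiS

Each salt precipitates once Q = Ksp for that salt.
For NiS: [Ni²⁺] = (Ksp/[S²⁻]) = 1.70×10⁻¹⁸ mol/L
For Ni(OH)₂: [Ni²⁺] = (Ksp/[OH⁻]^2) = 1.48×10⁻¹² mol/L
Since NiS needs less Ni²⁺ to reach saturation, it precipitates first.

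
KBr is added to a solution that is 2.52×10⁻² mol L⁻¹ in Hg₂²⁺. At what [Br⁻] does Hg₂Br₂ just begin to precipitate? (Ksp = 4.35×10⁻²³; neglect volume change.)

A salt starts to precipitate once the ion product Q reaches its Ksp.
Hg₂Br₂(s) ⇌ Hg₂²⁺(aq) + 2 Br⁻(aq)
Ksp = [Hg₂²⁺][Br⁻]^2 = [Br⁻]^2(2.52×10⁻²)
[Br⁻]^2 = 4.35×10⁻²³ / (2.52×10⁻²) = 1.73×10⁻²¹
[Br⁻] = 4.15×10⁻¹¹ mol L⁻¹

4.15×10⁻¹¹ M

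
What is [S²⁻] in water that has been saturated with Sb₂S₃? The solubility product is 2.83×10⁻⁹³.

3.64×10⁻¹⁹ M

Sb₂S₃(s) ⇌ 2 Sb³⁺(aq) + 3 S²⁻(aq)
Let s be the molar solubility. Then [Sb³⁺] = 2s and [S²⁻] = 3s.
Ksp = [Sb³⁺]^2[S²⁻]^3 = (2s)^2 · (3s)^3 = 108s^5 = 2.83×10⁻⁹³
s = 1.21×10⁻¹⁹ mol/L
[S²⁻] = 3s = 3.64×10⁻¹⁹ mol/L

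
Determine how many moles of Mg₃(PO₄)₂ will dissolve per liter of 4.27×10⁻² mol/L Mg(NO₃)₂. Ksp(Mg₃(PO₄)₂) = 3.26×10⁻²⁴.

1.02×10⁻¹⁰ M

Mg₃(PO₄)₂(s) ⇌ 3 Mg²⁺(aq) + 2 PO₄³⁻(aq)
Let s be the solubility of Mg₃(PO₄)₂ here. The common ion gives [Mg²⁺] ≈ 4.27×10⁻² mol/L, and [PO₄³⁻] = 2s.
Ksp = [Mg²⁺]^3[PO₄³⁻]^2 = (4.27×10⁻²)^3(2s)^2
(2s)^2 = 3.26×10⁻²⁴ / (4.27×10⁻²)^3 = 4.19×10⁻²⁰
s = 1.02×10⁻¹⁰ mol/L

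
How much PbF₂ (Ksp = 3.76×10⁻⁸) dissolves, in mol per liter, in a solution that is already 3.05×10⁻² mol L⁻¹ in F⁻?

PbF₂(s) ⇌ Pb²⁺(aq) + 2 F⁻(aq)
Let s be the solubility of PbF₂ here. The common ion gives [F⁻] ≈ 3.05×10⁻² mol L⁻¹, and [Pb²⁺] = s.
Ksp = [Pb²⁺][F⁻]^2 = s(3.05×10⁻²)^2
s = 3.76×10⁻⁸ / (3.05×10⁻²)^2 = 4.04×10⁻⁵
s = 4.04×10⁻⁵ mol L⁻¹

4.04×10⁻⁵ M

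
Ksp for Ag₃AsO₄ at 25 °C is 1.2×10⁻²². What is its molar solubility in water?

1.5×10⁻⁶ M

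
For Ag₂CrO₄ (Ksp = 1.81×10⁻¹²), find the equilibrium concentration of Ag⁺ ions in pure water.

1.54×10⁻⁴ M

Ag₂CrO₄(s) ⇌ 2 Ag⁺(aq) + CrO₄²⁻(aq)
Call the molar solubility s, so that [Ag⁺] = 2s and [CrO₄²⁻] = s.
Ksp = [Ag⁺]^2[CrO₄²⁻] = (2s)^2 · s = 4s^3 = 1.81×10⁻¹²
s = 7.68×10⁻⁵ M
[Ag⁺] = 2s = 1.54×10⁻⁴ M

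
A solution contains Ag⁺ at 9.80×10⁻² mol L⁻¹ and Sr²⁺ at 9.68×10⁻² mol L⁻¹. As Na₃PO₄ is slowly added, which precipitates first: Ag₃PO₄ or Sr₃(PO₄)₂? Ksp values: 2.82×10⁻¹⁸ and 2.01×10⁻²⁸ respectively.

The threshold for precipitation is Q = Ksp.
For Ag₃PO₄: [PO₄³⁻] = (Ksp/[Ag⁺]^3) = 3.00×10⁻¹⁵ mol L⁻¹
For Sr₃(PO₄)₂: [PO₄³⁻] = (Ksp/[Sr²⁺]^3)^(1/2) = 4.71×10⁻¹³ mol L⁻¹
The smaller threshold [PO₄³⁻] is reached first, so Ag₃PO₄ precipitates first.

Ag₃PO₄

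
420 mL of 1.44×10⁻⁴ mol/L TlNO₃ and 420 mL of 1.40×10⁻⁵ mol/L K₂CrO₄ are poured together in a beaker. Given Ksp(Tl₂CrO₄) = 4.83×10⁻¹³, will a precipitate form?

No

The combined volume is 840 mL.
[Tl⁺] = (1.44×10⁻⁴)(420)/840 = 7.20×10⁻⁵ mol/L
[CrO₄²⁻] = (1.40×10⁻⁵)(420)/840 = 7.00×10⁻⁶ mol/L
Q = [Tl⁺]^2[CrO₄²⁻] = 3.63×10⁻¹⁴
Since Q (3.63×10⁻¹⁴) is less than Ksp (4.83×10⁻¹³), no Tl₂CrO₄ precipitates.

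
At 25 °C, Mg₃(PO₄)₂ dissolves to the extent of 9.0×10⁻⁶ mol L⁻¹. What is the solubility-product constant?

Mg₃(PO₄)₂(s) ⇌ 3 Mg²⁺(aq) + 2 PO₄³⁻(aq)
Let s be the molar solubility. Then [Mg²⁺] = 3s and [PO₄³⁻] = 2s.
Ksp = [Mg²⁺]^3[PO₄³⁻]^2 = (3s)^3 · (2s)^2 = 108s^5
Ksp = 108 × (9.0×10⁻⁶)^5 = 6.4×10⁻²⁴

Ksp = 6.4×10⁻²⁴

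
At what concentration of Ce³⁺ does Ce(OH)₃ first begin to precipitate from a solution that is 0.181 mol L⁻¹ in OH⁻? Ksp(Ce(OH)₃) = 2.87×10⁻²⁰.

4.84×10⁻¹⁸ M

A salt starts to precipitate once the ion product Q reaches its Ksp.
Ce(OH)₃(s) ⇌ Ce³⁺(aq) + 3 OH⁻(aq)
Ksp = [Ce³⁺][OH⁻]^3 = [Ce³⁺](0.181)^3
[Ce³⁺] = 2.87×10⁻²⁰ / (0.181)^3 = 4.84×10⁻¹⁸
[Ce³⁺] = 4.84×10⁻¹⁸ mol L⁻¹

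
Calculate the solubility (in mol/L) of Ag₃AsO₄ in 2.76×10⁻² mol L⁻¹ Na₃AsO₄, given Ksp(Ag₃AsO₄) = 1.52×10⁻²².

5.89×10⁻⁸ M

Ag₃AsO₄(s) ⇌ 3 Ag⁺(aq) + AsO₄³⁻(aq)
Let s be the solubility of Ag₃AsO₄ here. The common ion gives [AsO₄³⁻] ≈ 2.76×10⁻² mol L⁻¹, and [Ag⁺] = 3s.
Ksp = [Ag⁺]^3[AsO₄³⁻] = (3s)^3(2.76×10⁻²)
(3s)^3 = 1.52×10⁻²² / (2.76×10⁻²) = 5.51×10⁻²¹
s = 5.89×10⁻⁸ mol L⁻¹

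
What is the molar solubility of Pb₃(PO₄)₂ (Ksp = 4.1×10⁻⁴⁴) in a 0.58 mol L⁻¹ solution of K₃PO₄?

1.7×10⁻¹⁵ M

Pb₃(PO₄)₂(s) ⇌ 3 Pb²⁺(aq) + 2 PO₄³⁻(aq)
PO₄³⁻ is already present at 0.58 mol L⁻¹. If s mol/L of Pb₃(PO₄)₂ dissolves, [Pb²⁺] = 3s while [PO₄³⁻] ≈ 0.58 mol L⁻¹.
Ksp = [Pb²⁺]^3[PO₄³⁻]^2 = (3s)^3(0.58)^2
(3s)^3 = 4.1×10⁻⁴⁴ / (0.58)^2 = 1.2×10⁻⁴³
s = 1.7×10⁻¹⁵ mol L⁻¹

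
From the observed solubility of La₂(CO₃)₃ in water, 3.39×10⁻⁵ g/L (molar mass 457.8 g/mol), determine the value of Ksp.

Ksp = 2.40×10⁻³⁴

Convert to molarity: s = 3.39×10⁻⁵ / 457.8 = 7.4050×10⁻⁸ mol/L
La₂(CO₃)₃(s) ⇌ 2 La³⁺(aq) + 3 CO₃²⁻(aq)
With molar solubility s: [La³⁺] = 2s, [CO₃²⁻] = 3s.
Ksp = [La³⁺]^2[CO₃²⁻]^3 = (2s)^2 · (3s)^3 = 108s^5
Ksp = 108 × (7.4050×10⁻⁸)^5 = 2.40×10⁻³⁴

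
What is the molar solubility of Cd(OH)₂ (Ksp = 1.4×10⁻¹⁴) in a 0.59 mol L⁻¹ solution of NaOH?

Cd(OH)₂(s) ⇌ Cd²⁺(aq) + 2 OH⁻(aq)
With OH⁻ already at 0.59 mol L⁻¹ and s small, take [OH⁻] ≈ 0.59 mol L⁻¹ and [Cd²⁺] = s.
Ksp = [Cd²⁺][OH⁻]^2 = s(0.59)^2
s = 1.4×10⁻¹⁴ / (0.59)^2 = 4.0×10⁻¹⁴
s = 4.0×10⁻¹⁴ mol L⁻¹

4.0×10⁻¹⁴ M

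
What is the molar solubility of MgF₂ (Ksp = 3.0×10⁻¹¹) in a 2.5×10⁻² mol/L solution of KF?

4.8×10⁻⁸ M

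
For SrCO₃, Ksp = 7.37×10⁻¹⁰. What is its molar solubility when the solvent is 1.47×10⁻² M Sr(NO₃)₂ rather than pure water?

5.01×10⁻⁸ M

SrCO₃(s) ⇌ Sr²⁺(aq) + CO₃²⁻(aq)
The solution already contains Sr²⁺ at 1.47×10⁻² M. Let s be the molar solubility of SrCO₃.
[Sr²⁺] ≈ 1.47×10⁻² M (common ion dominates); [CO₃²⁻] = s.
Ksp = [Sr²⁺][CO₃²⁻] = (1.47×10⁻²)s
s = 7.37×10⁻¹⁰ / (1.47×10⁻²) = 5.01×10⁻⁸
s = 5.01×10⁻⁸ M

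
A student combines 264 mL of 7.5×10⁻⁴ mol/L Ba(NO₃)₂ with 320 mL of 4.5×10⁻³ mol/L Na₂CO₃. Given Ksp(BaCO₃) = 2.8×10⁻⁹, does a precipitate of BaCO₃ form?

Yes

After mixing, V = 264 mL + 320 mL = 584 mL.
[Ba²⁺] = (7.5×10⁻⁴)(264)/584 = 3.4×10⁻⁴ mol/L
[CO₃²⁻] = (4.5×10⁻³)(320)/584 = 2.5×10⁻³ mol/L
Q = [Ba²⁺][CO₃²⁻] = 8.4×10⁻⁷
Since Q (8.4×10⁻⁷) exceeds Ksp (2.8×10⁻⁹), BaCO₃ will precipitate.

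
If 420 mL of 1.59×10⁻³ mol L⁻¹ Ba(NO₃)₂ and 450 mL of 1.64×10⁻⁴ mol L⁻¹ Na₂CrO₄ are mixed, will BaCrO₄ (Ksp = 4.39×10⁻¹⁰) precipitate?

After mixing, V = 420 mL + 450 mL = 870 mL.
[Ba²⁺] = (1.59×10⁻³)(420)/870 = 7.68×10⁻⁴ mol L⁻¹
[CrO₄²⁻] = (1.64×10⁻⁴)(450)/870 = 8.48×10⁻⁵ mol L⁻¹
Q = [Ba²⁺][CrO₄²⁻] = 6.51×10⁻⁸
Because Q > Ksp (6.51×10⁻⁸ vs 4.39×10⁻¹⁰), a precipitate of BaCrO₄ forms.

Yes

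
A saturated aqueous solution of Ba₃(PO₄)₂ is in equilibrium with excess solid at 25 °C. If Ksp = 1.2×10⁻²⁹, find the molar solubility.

6.4×10⁻⁷ M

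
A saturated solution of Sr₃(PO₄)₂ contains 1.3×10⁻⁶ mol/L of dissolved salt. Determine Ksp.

Sr₃(PO₄)₂(s) ⇌ 3 Sr²⁺(aq) + 2 PO₄³⁻(aq)
Call the molar solubility s, so that [Sr²⁺] = 3s and [PO₄³⁻] = 2s.
Ksp = [Sr²⁺]^3[PO₄³⁻]^2 = (3s)^3 · (2s)^2 = 108s^5
Ksp = 108 × (1.3×10⁻⁶)^5 = 4.0×10⁻²⁸

Ksp = 4.0×10⁻²⁸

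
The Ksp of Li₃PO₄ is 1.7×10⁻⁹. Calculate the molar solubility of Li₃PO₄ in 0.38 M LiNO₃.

3.1×10⁻⁸ M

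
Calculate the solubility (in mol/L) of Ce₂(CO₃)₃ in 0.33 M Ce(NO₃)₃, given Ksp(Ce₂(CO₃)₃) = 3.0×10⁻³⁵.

Ce₂(CO₃)₃(s) ⇌ 2 Ce³⁺(aq) + 3 CO₃²⁻(aq)
Ce³⁺ is already present at 0.33 M. If s mol/L of Ce₂(CO₃)₃ dissolves, [CO₃²⁻] = 3s while [Ce³⁺] ≈ 0.33 M.
Ksp = [Ce³⁺]^2[CO₃²⁻]^3 = (0.33)^2(3s)^3
(3s)^3 = 3.0×10⁻³⁵ / (0.33)^2 = 2.8×10⁻³⁴
s = 2.2×10⁻¹² M

2.2×10⁻¹² M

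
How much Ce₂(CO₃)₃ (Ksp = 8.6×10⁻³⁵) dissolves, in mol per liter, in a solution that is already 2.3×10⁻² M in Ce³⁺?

1.8×10⁻¹¹ M

Ce₂(CO₃)₃(s) ⇌ 2 Ce³⁺(aq) + 3 CO₃²⁻(aq)
Ce³⁺ is already present at 2.3×10⁻² M. If s mol/L of Ce₂(CO₃)₃ dissolves, [CO₃²⁻] = 3s while [Ce³⁺] ≈ 2.3×10⁻² M.
Ksp = [Ce³⁺]^2[CO₃²⁻]^3 = (2.3×10⁻²)^2(3s)^3
(3s)^3 = 8.6×10⁻³⁵ / (2.3×10⁻²)^2 = 1.6×10⁻³¹
s = 1.8×10⁻¹¹ M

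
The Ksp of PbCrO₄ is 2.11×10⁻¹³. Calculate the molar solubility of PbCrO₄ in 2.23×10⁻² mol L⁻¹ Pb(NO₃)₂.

PbCrO₄(s) ⇌ Pb²⁺(aq) + CrO₄²⁻(aq)
With Pb²⁺ already at 2.23×10⁻² mol L⁻¹ and s small, take [Pb²⁺] ≈ 2.23×10⁻² mol L⁻¹ and [CrO₄²⁻] = s.
Ksp = [Pb²⁺][CrO₄²⁻] = (2.23×10⁻²)s
s = 2.11×10⁻¹³ / (2.23×10⁻²) = 9.46×10⁻¹²
s = 9.46×10⁻¹² mol L⁻¹

9.46×10⁻¹² M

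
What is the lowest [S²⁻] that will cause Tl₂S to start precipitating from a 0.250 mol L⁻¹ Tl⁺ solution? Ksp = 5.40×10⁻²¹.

A salt starts to precipitate once the ion product Q reaches its Ksp.
Tl₂S(s) ⇌ 2 Tl⁺(aq) + S²⁻(aq)
Ksp = [Tl⁺]^2[S²⁻] = [S²⁻](0.250)^2
[S²⁻] = 5.40×10⁻²¹ / (0.250)^2 = 8.64×10⁻²⁰
[S²⁻] = 8.64×10⁻²⁰ mol L⁻¹

8.64×10⁻²⁰ M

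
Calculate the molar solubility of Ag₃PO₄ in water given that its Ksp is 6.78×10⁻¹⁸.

Ag₃PO₄(s) ⇌ 3 Ag⁺(aq) + PO₄³⁻(aq)
Let s be the molar solubility. Then [Ag⁺] = 3s and [PO₄³⁻] = s.
Ksp = [Ag⁺]^3[PO₄³⁻] = (3s)^3 · s = 27s^4
27s^4 = 6.78×10⁻¹⁸  ⇒  s^4 = 2.51×10⁻¹⁹
Taking the 4th root, s = 2.24×10⁻⁵ mol/L.

2.24×10⁻⁵ M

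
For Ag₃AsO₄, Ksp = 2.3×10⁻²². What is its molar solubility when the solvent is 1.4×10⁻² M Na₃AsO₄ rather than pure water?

8.5×10⁻⁸ M

Ag₃AsO₄(s) ⇌ 3 Ag⁺(aq) + AsO₄³⁻(aq)
AsO₄³⁻ is already present at 1.4×10⁻² M. If s mol/L of Ag₃AsO₄ dissolves, [Ag⁺] = 3s while [AsO₄³⁻] ≈ 1.4×10⁻² M.
Ksp = [Ag⁺]^3[AsO₄³⁻] = (3s)^3(1.4×10⁻²)
(3s)^3 = 2.3×10⁻²² / (1.4×10⁻²) = 1.6×10⁻²⁰
s = 8.5×10⁻⁸ M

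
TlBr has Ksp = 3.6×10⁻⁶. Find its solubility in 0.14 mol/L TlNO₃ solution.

2.6×10⁻⁵ M

TlBr(s) ⇌ Tl⁺(aq) + Br⁻(aq)
The solution already contains Tl⁺ at 0.14 mol/L. Let s be the molar solubility of TlBr.
[Tl⁺] ≈ 0.14 mol/L (common ion dominates); [Br⁻] = s.
Ksp = [Tl⁺][Br⁻] = (0.14)s
s = 3.6×10⁻⁶ / (0.14) = 2.6×10⁻⁵
s = 2.6×10⁻⁵ mol/L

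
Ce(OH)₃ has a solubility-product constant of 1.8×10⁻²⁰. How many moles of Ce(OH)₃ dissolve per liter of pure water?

5.1×10⁻⁶ M

Ce(OH)₃(s) ⇌ Ce³⁺(aq) + 3 OH⁻(aq)
For each mole of Ce(OH)₃ that dissolves per liter, [Ce³⁺] = s and [OH⁻] = 3s; let s denote this solubility.
Ksp = [Ce³⁺][OH⁻]^3 = s · (3s)^3 = 27s^4
27s^4 = 1.8×10⁻²⁰  ⇒  s^4 = 6.7×10⁻²²
s = 5.1×10⁻⁶ M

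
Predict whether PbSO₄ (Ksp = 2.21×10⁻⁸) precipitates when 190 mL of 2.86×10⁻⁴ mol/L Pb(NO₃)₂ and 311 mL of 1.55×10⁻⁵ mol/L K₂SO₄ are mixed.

No

The combined volume is 501 mL.
[Pb²⁺] = (2.86×10⁻⁴)(190)/501 = 1.08×10⁻⁴ mol/L
[SO₄²⁻] = (1.55×10⁻⁵)(311)/501 = 9.62×10⁻⁶ mol/L
Q = [Pb²⁺][SO₄²⁻] = 1.04×10⁻⁹
Since Q (1.04×10⁻⁹) is less than Ksp (2.21×10⁻⁸), no PbSO₄ precipitates.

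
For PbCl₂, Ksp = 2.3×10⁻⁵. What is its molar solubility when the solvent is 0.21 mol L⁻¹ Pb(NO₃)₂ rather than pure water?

PbCl₂(s) ⇌ Pb²⁺(aq) + 2 Cl⁻(aq)
The solution already contains Pb²⁺ at 0.21 mol L⁻¹. Let s be the molar solubility of PbCl₂.
[Pb²⁺] ≈ 0.21 mol L⁻¹ (common ion dominates); [Cl⁻] = 2s.
Ksp = [Pb²⁺][Cl⁻]^2 = (0.21)(2s)^2
(2s)^2 = 2.3×10⁻⁵ / (0.21) = 1.1×10⁻⁴
s = 5.2×10⁻³ mol L⁻¹

5.2×10⁻³ M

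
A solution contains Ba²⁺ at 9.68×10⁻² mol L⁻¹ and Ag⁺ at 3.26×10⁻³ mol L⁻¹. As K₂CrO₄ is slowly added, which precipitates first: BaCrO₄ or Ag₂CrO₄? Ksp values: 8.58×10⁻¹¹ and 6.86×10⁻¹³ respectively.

The threshold for precipitation is Q = Ksp.
For BaCrO₄: [CrO₄²⁻] = (Ksp/[Ba²⁺]) = 8.86×10⁻¹⁰ mol L⁻¹
For Ag₂CrO₄: [CrO₄²⁻] = (Ksp/[Ag⁺]^2) = 6.45×10⁻⁸ mol L⁻¹
The smaller threshold [CrO₄²⁻] is reached first, so BaCrO₄ precipitates first.

BaCrO₄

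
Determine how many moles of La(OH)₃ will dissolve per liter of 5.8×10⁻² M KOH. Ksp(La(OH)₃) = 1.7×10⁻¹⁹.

La(OH)₃(s) ⇌ La³⁺(aq) + 3 OH⁻(aq)
OH⁻ is already present at 5.8×10⁻² M. If s mol/L of La(OH)₃ dissolves, [La³⁺] = s while [OH⁻] ≈ 5.8×10⁻² M.
Ksp = [La³⁺][OH⁻]^3 = s(5.8×10⁻²)^3
s = 1.7×10⁻¹⁹ / (5.8×10⁻²)^3 = 8.7×10⁻¹⁶
s = 8.7×10⁻¹⁶ M

8.7×10⁻¹⁶ M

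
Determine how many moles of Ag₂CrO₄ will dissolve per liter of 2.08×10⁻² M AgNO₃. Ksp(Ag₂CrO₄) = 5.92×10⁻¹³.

1.37×10⁻⁹ M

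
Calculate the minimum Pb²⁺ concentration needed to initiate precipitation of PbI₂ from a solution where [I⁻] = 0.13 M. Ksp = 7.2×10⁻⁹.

4.3×10⁻⁷ M

A salt starts to precipitate once the ion product Q reaches its Ksp.
PbI₂(s) ⇌ Pb²⁺(aq) + 2 I⁻(aq)
Ksp = [Pb²⁺][I⁻]^2 = [Pb²⁺](0.13)^2
[Pb²⁺] = 7.2×10⁻⁹ / (0.13)^2 = 4.3×10⁻⁷
[Pb²⁺] = 4.3×10⁻⁷ M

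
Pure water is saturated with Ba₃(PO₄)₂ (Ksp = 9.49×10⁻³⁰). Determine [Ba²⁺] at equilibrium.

Ba₃(PO₄)₂(s) ⇌ 3 Ba²⁺(aq) + 2 PO₄³⁻(aq)
If s mol/L of Ba₃(PO₄)₂ dissolves, [Ba²⁺] = 3s and [PO₄³⁻] = 2s.
Ksp = [Ba²⁺]^3[PO₄³⁻]^2 = (3s)^3 · (2s)^2 = 108s^5 = 9.49×10⁻³⁰
s = 6.15×10⁻⁷ mol/L
[Ba²⁺] = 3s = 1.84×10⁻⁶ mol/L

1.84×10⁻⁶ M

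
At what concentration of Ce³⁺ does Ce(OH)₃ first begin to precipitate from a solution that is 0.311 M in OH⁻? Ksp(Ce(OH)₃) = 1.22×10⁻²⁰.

Each salt precipitates once Q = Ksp for that salt.
Ce(OH)₃(s) ⇌ Ce³⁺(aq) + 3 OH⁻(aq)
Ksp = [Ce³⁺][OH⁻]^3 = [Ce³⁺](0.311)^3
[Ce³⁺] = 1.22×10⁻²⁰ / (0.311)^3 = 4.06×10⁻¹⁹
[Ce³⁺] = 4.06×10⁻¹⁹ M

4.06×10⁻¹⁹ M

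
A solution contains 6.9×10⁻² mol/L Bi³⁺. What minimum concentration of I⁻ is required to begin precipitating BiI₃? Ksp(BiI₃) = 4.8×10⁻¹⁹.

Precipitation of each salt begins when its ion product equals Ksp.
BiI₃(s) ⇌ Bi³⁺(aq) + 3 I⁻(aq)
Ksp = [Bi³⁺][I⁻]^3 = [I⁻]^3(6.9×10⁻²)
[I⁻]^3 = 4.8×10⁻¹⁹ / (6.9×10⁻²) = 7.0×10⁻¹⁸
[I⁻] = 1.9×10⁻⁶ mol/L

1.9×10⁻⁶ M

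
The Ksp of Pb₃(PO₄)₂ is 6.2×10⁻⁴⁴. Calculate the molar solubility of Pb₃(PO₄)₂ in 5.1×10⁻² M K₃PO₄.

Pb₃(PO₄)₂(s) ⇌ 3 Pb²⁺(aq) + 2 PO₄³⁻(aq)
With PO₄³⁻ already at 5.1×10⁻² M and s small, take [PO₄³⁻] ≈ 5.1×10⁻² M and [Pb²⁺] = 3s.
Ksp = [Pb²⁺]^3[PO₄³⁻]^2 = (3s)^3(5.1×10⁻²)^2
(3s)^3 = 6.2×10⁻⁴⁴ / (5.1×10⁻²)^2 = 2.4×10⁻⁴¹
s = 9.6×10⁻¹⁵ M

9.6×10⁻¹⁵ M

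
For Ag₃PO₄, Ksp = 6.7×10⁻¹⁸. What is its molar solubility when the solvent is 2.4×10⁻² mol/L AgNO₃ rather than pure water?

Ag₃PO₄(s) ⇌ 3 Ag⁺(aq) + PO₄³⁻(aq)
Ag⁺ is already present at 2.4×10⁻² mol/L. If s mol/L of Ag₃PO₄ dissolves, [PO₄³⁻] = s while [Ag⁺] ≈ 2.4×10⁻² mol/L.
Ksp = [Ag⁺]^3[PO₄³⁻] = (2.4×10⁻²)^3s
s = 6.7×10⁻¹⁸ / (2.4×10⁻²)^3 = 4.8×10⁻¹³
s = 4.8×10⁻¹³ mol/L

4.8×10⁻¹³ M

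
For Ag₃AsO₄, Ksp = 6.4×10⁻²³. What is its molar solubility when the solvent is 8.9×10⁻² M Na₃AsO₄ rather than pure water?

Ag₃AsO₄(s) ⇌ 3 Ag⁺(aq) + AsO₄³⁻(aq)
With AsO₄³⁻ already at 8.9×10⁻² M and s small, take [AsO₄³⁻] ≈ 8.9×10⁻² M and [Ag⁺] = 3s.
Ksp = [Ag⁺]^3[AsO₄³⁻] = (3s)^3(8.9×10⁻²)
(3s)^3 = 6.4×10⁻²³ / (8.9×10⁻²) = 7.2×10⁻²²
s = 3.0×10⁻⁸ M

3.0×10⁻⁸ M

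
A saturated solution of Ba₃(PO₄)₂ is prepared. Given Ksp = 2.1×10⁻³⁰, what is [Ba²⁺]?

1.4×10⁻⁶ M

Ba₃(PO₄)₂(s) ⇌ 3 Ba²⁺(aq) + 2 PO₄³⁻(aq)
Call the molar solubility s, so that [Ba²⁺] = 3s and [PO₄³⁻] = 2s.
Ksp = [Ba²⁺]^3[PO₄³⁻]^2 = (3s)^3 · (2s)^2 = 108s^5 = 2.1×10⁻³⁰
s = 4.5×10⁻⁷ M
[Ba²⁺] = 3s = 1.4×10⁻⁶ M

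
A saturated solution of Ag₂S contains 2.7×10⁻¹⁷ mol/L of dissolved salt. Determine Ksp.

Ksp = 7.9×10⁻⁵⁰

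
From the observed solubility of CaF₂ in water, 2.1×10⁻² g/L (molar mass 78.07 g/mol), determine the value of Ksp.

s = (2.1×10⁻² g L⁻¹)/(78.07 g mol⁻¹) = 2.690×10⁻⁴ M
CaF₂(s) ⇌ Ca²⁺(aq) + 2 F⁻(aq)
Let s be the molar solubility. Then [Ca²⁺] = s and [F⁻] = 2s.
Ksp = [Ca²⁺][F⁻]^2 = s · (2s)^2 = 4s^3
Ksp = 4 × (2.690×10⁻⁴)^3 = 7.8×10⁻¹¹

Ksp = 7.8×10⁻¹¹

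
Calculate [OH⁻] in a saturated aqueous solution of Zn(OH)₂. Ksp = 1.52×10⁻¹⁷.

3.12×10⁻⁶ M

Zn(OH)₂(s) ⇌ Zn²⁺(aq) + 2 OH⁻(aq)
With molar solubility s: [Zn²⁺] = s, [OH⁻] = 2s.
Ksp = [Zn²⁺][OH⁻]^2 = s · (2s)^2 = 4s^3 = 1.52×10⁻¹⁷
s = 1.56×10⁻⁶ M
[OH⁻] = 2s = 3.12×10⁻⁶ M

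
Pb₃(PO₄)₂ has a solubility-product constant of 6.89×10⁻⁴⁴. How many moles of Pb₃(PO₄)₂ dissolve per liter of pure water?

Pb₃(PO₄)₂(s) ⇌ 3 Pb²⁺(aq) + 2 PO₄³⁻(aq)
Call the molar solubility s, so that [Pb²⁺] = 3s and [PO₄³⁻] = 2s.
Ksp = [Pb²⁺]^3[PO₄³⁻]^2 = (3s)^3 · (2s)^2 = 108s^5
108s^5 = 6.89×10⁻⁴⁴  ⇒  s^5 = 6.38×10⁻⁴⁶
Taking the 5th root, s = 9.14×10⁻¹⁰ mol/L.

9.14×10⁻¹⁰ M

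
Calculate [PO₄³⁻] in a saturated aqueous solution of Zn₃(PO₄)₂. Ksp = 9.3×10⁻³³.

Zn₃(PO₄)₂(s) ⇌ 3 Zn²⁺(aq) + 2 PO₄³⁻(aq)
For each mole of Zn₃(PO₄)₂ that dissolves per liter, [Zn²⁺] = 3s and [PO₄³⁻] = 2s; let s denote this solubility.
Ksp = [Zn²⁺]^3[PO₄³⁻]^2 = (3s)^3 · (2s)^2 = 108s^5 = 9.3×10⁻³³
s = 1.5×10⁻⁷ M
[PO₄³⁻] = 2s = 3.1×10⁻⁷ M

3.1×10⁻⁷ M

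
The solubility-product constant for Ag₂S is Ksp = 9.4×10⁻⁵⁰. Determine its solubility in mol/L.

2.9×10⁻¹⁷ M

Ag₂S(s) ⇌ 2 Ag⁺(aq) + S²⁻(aq)
Let s be the molar solubility. Then [Ag⁺] = 2s and [S²⁻] = s.
Ksp = [Ag⁺]^2[S²⁻] = (2s)^2 · s = 4s^3
4s^3 = 9.4×10⁻⁵⁰  ⇒  s^3 = 2.4×10⁻⁵⁰
s = (2.4×10⁻⁵⁰)^(1/3) = 2.9×10⁻¹⁷ mol L⁻¹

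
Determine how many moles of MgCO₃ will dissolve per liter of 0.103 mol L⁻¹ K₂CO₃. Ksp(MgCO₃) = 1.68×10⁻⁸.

MgCO₃(s) ⇌ Mg²⁺(aq) + CO₃²⁻(aq)
CO₃²⁻ is already present at 0.103 mol L⁻¹. If s mol/L of MgCO₃ dissolves, [Mg²⁺] = s while [CO₃²⁻] ≈ 0.103 mol L⁻¹.
Ksp = [Mg²⁺][CO₃²⁻] = s(0.103)
s = 1.68×10⁻⁸ / (0.103) = 1.63×10⁻⁷
s = 1.63×10⁻⁷ mol L⁻¹

1.63×10⁻⁷ M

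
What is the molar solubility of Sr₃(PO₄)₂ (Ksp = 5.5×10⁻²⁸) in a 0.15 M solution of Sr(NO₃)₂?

2.0×10⁻¹³ M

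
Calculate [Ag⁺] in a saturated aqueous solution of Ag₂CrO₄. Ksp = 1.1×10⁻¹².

1.3×10⁻⁴ M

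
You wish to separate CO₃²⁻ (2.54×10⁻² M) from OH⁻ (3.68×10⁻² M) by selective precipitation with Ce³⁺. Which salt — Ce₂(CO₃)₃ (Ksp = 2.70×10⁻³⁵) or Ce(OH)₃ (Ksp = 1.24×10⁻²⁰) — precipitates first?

Precipitation of each salt begins when its ion product equals Ksp.
For Ce₂(CO₃)₃: [Ce³⁺] = (Ksp/[CO₃²⁻]^3)^(1/2) = 1.28×10⁻¹⁵ M
For Ce(OH)₃: [Ce³⁺] = (Ksp/[OH⁻]^3) = 2.49×10⁻¹⁶ M
The smaller threshold [Ce³⁺] is reached first, so Ce(OH)₃ precipitates first.

Ce(OH)₃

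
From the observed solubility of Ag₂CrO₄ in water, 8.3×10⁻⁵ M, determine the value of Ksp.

Ksp = 2.3×10⁻¹²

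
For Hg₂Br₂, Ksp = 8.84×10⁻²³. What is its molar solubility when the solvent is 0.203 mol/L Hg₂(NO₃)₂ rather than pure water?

Hg₂Br₂(s) ⇌ Hg₂²⁺(aq) + 2 Br⁻(aq)
Let s be the solubility of Hg₂Br₂ here. The common ion gives [Hg₂²⁺] ≈ 0.203 mol/L, and [Br⁻] = 2s.
Ksp = [Hg₂²⁺][Br⁻]^2 = (0.203)(2s)^2
(2s)^2 = 8.84×10⁻²³ / (0.203) = 4.35×10⁻²²
s = 1.04×10⁻¹¹ mol/L

1.04×10⁻¹¹ M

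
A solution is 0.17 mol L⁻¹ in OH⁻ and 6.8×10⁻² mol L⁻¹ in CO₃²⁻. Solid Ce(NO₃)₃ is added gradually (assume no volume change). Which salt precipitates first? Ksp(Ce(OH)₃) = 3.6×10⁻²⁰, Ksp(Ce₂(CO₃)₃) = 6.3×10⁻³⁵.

Ce(OH)₃

Precipitation of each salt begins when its ion product equals Ksp.
For Ce(OH)₃: [Ce³⁺] = (Ksp/[OH⁻]^3) = 7.3×10⁻¹⁸ mol L⁻¹
For Ce₂(CO₃)₃: [Ce³⁺] = (Ksp/[CO₃²⁻]^3)^(1/2) = 4.5×10⁻¹⁶ mol L⁻¹
Since Ce(OH)₃ needs less Ce³⁺ to reach saturation, it precipitates first.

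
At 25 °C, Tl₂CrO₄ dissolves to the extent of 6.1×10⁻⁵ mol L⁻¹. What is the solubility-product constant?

Ksp = 9.1×10⁻¹³

Tl₂CrO₄(s) ⇌ 2 Tl⁺(aq) + CrO₄²⁻(aq)
Let s be the molar solubility. Then [Tl⁺] = 2s and [CrO₄²⁻] = s.
Ksp = [Tl⁺]^2[CrO₄²⁻] = (2s)^2 · s = 4s^3
Ksp = 4 × (6.1×10⁻⁵)^3 = 9.1×10⁻¹³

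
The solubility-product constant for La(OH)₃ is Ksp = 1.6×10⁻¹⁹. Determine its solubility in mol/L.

8.8×10⁻⁶ M

La(OH)₃(s) ⇌ La³⁺(aq) + 3 OH⁻(aq)
Call the molar solubility s, so that [La³⁺] = s and [OH⁻] = 3s.
Ksp = [La³⁺][OH⁻]^3 = s · (3s)^3 = 27s^4
27s^4 = 1.6×10⁻¹⁹  ⇒  s^4 = 5.9×10⁻²¹
s = 8.8×10⁻⁶ mol/L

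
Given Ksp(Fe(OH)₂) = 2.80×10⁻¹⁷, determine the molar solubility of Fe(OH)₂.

1.91×10⁻⁶ M

Fe(OH)₂(s) ⇌ Fe²⁺(aq) + 2 OH⁻(aq)
Call the molar solubility s, so that [Fe²⁺] = s and [OH⁻] = 2s.
Ksp = [Fe²⁺][OH⁻]^2 = s · (2s)^2 = 4s^3
4s^3 = 2.80×10⁻¹⁷  ⇒  s^3 = 7.00×10⁻¹⁸
s = (7.00×10⁻¹⁸)^(1/3) = 1.91×10⁻⁶ mol L⁻¹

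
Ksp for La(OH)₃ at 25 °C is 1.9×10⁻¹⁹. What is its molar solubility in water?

9.2×10⁻⁶ M

La(OH)₃(s) ⇌ La³⁺(aq) + 3 OH⁻(aq)
With molar solubility s: [La³⁺] = s, [OH⁻] = 3s.
Ksp = [La³⁺][OH⁻]^3 = s · (3s)^3 = 27s^4
27s^4 = 1.9×10⁻¹⁹  ⇒  s^4 = 7.0×10⁻²¹
Taking the 4th root, s = 9.2×10⁻⁶ mol L⁻¹.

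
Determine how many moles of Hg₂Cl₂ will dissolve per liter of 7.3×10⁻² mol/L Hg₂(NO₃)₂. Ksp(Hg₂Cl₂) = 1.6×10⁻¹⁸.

2.3×10⁻⁹ M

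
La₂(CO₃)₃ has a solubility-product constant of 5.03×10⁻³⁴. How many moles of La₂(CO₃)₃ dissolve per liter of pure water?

8.58×10⁻⁸ M

La₂(CO₃)₃(s) ⇌ 2 La³⁺(aq) + 3 CO₃²⁻(aq)
With molar solubility s: [La³⁺] = 2s, [CO₃²⁻] = 3s.
Ksp = [La³⁺]^2[CO₃²⁻]^3 = (2s)^2 · (3s)^3 = 108s^5
108s^5 = 5.03×10⁻³⁴  ⇒  s^5 = 4.66×10⁻³⁶
s = 8.58×10⁻⁸ M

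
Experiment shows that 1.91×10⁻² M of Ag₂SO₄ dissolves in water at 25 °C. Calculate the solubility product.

Ag₂SO₄(s) ⇌ 2 Ag⁺(aq) + SO₄²⁻(aq)
Call the molar solubility s, so that [Ag⁺] = 2s and [SO₄²⁻] = s.
Ksp = [Ag⁺]^2[SO₄²⁻] = (2s)^2 · s = 4s^3
Ksp = 4 × (1.91×10⁻²)^3 = 2.79×10⁻⁵

Ksp = 2.79×10⁻⁵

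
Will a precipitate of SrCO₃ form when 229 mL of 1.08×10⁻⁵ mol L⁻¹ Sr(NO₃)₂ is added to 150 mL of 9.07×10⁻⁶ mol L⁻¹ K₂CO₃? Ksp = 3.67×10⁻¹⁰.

No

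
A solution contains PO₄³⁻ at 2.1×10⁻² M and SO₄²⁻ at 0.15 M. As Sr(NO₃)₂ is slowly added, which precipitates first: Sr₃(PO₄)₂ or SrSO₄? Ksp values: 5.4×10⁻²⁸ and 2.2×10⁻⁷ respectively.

Sr₃(PO₄)₂

Precipitation begins when Q = Ksp.
For Sr₃(PO₄)₂: [Sr²⁺] = (Ksp/[PO₄³⁻]^2)^(1/3) = 1.1×10⁻⁸ M
For SrSO₄: [Sr²⁺] = (Ksp/[SO₄²⁻]) = 1.5×10⁻⁶ M
The smaller threshold [Sr²⁺] is reached first, so Sr₃(PO₄)₂ precipitates first.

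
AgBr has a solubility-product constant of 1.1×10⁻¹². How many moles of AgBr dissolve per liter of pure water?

1.0×10⁻⁶ M

AgBr(s) ⇌ Ag⁺(aq) + Br⁻(aq)
Let s be the molar solubility. Then [Ag⁺] = s and [Br⁻] = s.
Ksp = [Ag⁺][Br⁻] = s · s = s^2
s^2 = 1.1×10⁻¹²
s = (1.1×10⁻¹²)^(1/2) = 1.0×10⁻⁶ mol L⁻¹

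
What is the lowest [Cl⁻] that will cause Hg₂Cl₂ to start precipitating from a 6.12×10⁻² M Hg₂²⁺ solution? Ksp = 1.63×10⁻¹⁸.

Precipitation of each salt begins when its ion product equals Ksp.
Hg₂Cl₂(s) ⇌ Hg₂²⁺(aq) + 2 Cl⁻(aq)
Ksp = [Hg₂²⁺][Cl⁻]^2 = [Cl⁻]^2(6.12×10⁻²)
[Cl⁻]^2 = 1.63×10⁻¹⁸ / (6.12×10⁻²) = 2.66×10⁻¹⁷
[Cl⁻] = 5.16×10⁻⁹ M

5.16×10⁻⁹ M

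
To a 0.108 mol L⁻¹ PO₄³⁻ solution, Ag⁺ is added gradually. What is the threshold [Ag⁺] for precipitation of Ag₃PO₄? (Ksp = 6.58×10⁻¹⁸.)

3.93×10⁻⁶ M

Precipitation of each salt begins when its ion product equals Ksp.
Ag₃PO₄(s) ⇌ 3 Ag⁺(aq) + PO₄³⁻(aq)
Ksp = [Ag⁺]^3[PO₄³⁻] = [Ag⁺]^3(0.108)
[Ag⁺]^3 = 6.58×10⁻¹⁸ / (0.108) = 6.09×10⁻¹⁷
[Ag⁺] = 3.93×10⁻⁶ mol L⁻¹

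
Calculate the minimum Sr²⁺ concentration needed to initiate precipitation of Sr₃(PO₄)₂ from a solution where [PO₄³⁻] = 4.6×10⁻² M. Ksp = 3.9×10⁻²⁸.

5.7×10⁻⁹ M

The threshold for precipitation is Q = Ksp.
Sr₃(PO₄)₂(s) ⇌ 3 Sr²⁺(aq) + 2 PO₄³⁻(aq)
Ksp = [Sr²⁺]^3[PO₄³⁻]^2 = [Sr²⁺]^3(4.6×10⁻²)^2
[Sr²⁺]^3 = 3.9×10⁻²⁸ / (4.6×10⁻²)^2 = 1.8×10⁻²⁵
[Sr²⁺] = 5.7×10⁻⁹ M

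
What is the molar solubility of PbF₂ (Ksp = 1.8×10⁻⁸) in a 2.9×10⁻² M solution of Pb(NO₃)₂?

3.9×10⁻⁴ M

PbF₂(s) ⇌ Pb²⁺(aq) + 2 F⁻(aq)
The solution already contains Pb²⁺ at 2.9×10⁻² M. Let s be the molar solubility of PbF₂.
[Pb²⁺] ≈ 2.9×10⁻² M (common ion dominates); [F⁻] = 2s.
Ksp = [Pb²⁺][F⁻]^2 = (2.9×10⁻²)(2s)^2
(2s)^2 = 1.8×10⁻⁸ / (2.9×10⁻²) = 6.2×10⁻⁷
s = 3.9×10⁻⁴ M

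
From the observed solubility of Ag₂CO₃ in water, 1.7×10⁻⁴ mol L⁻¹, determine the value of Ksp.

Ksp = 2.0×10⁻¹¹

Ag₂CO₃(s) ⇌ 2 Ag⁺(aq) + CO₃²⁻(aq)
If s mol/L of Ag₂CO₃ dissolves, [Ag⁺] = 2s and [CO₃²⁻] = s.
Ksp = [Ag⁺]^2[CO₃²⁻] = (2s)^2 · s = 4s^3
Ksp = 4 × (1.7×10⁻⁴)^3 = 2.0×10⁻¹¹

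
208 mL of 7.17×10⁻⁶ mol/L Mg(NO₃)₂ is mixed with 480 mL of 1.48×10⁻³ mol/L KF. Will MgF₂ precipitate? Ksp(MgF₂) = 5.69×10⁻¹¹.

The combined volume is 688 mL.
[Mg²⁺] = (7.17×10⁻⁶)(208)/688 = 2.17×10⁻⁶ mol/L
[F⁻] = (1.48×10⁻³)(480)/688 = 1.03×10⁻³ mol/L
Q = [Mg²⁺][F⁻]^2 = 2.31×10⁻¹²
Since Q (2.31×10⁻¹²) is less than Ksp (5.69×10⁻¹¹), no MgF₂ precipitates.

No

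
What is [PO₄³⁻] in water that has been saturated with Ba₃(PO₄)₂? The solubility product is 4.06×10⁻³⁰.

1.04×10⁻⁶ M

Ba₃(PO₄)₂(s) ⇌ 3 Ba²⁺(aq) + 2 PO₄³⁻(aq)
With molar solubility s: [Ba²⁺] = 3s, [PO₄³⁻] = 2s.
Ksp = [Ba²⁺]^3[PO₄³⁻]^2 = (3s)^3 · (2s)^2 = 108s^5 = 4.06×10⁻³⁰
s = 5.19×10⁻⁷ mol/L
[PO₄³⁻] = 2s = 1.04×10⁻⁶ mol/L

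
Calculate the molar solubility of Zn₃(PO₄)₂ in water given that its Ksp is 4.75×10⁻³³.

1.34×10⁻⁷ M

Zn₃(PO₄)₂(s) ⇌ 3 Zn²⁺(aq) + 2 PO₄³⁻(aq)
Call the molar solubility s, so that [Zn²⁺] = 3s and [PO₄³⁻] = 2s.
Ksp = [Zn²⁺]^3[PO₄³⁻]^2 = (3s)^3 · (2s)^2 = 108s^5
108s^5 = 4.75×10⁻³³  ⇒  s^5 = 4.40×10⁻³⁵
s = (4.40×10⁻³⁵)^(1/5) = 1.34×10⁻⁷ mol L⁻¹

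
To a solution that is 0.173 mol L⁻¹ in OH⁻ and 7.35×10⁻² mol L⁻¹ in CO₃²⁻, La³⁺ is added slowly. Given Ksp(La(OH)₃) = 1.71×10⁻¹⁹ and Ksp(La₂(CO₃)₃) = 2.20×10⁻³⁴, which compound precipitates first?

La(OH)₃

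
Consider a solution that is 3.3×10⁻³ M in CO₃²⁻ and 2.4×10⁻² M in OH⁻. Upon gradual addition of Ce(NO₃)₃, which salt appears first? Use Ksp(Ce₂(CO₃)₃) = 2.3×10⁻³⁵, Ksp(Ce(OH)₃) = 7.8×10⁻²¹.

Ce(OH)₃

The threshold for precipitation is Q = Ksp.
For Ce₂(CO₃)₃: [Ce³⁺] = (Ksp/[CO₃²⁻]^3)^(1/2) = 2.5×10⁻¹⁴ M
For Ce(OH)₃: [Ce³⁺] = (Ksp/[OH⁻]^3) = 5.6×10⁻¹⁶ M
The smaller threshold [Ce³⁺] is reached first, so Ce(OH)₃ precipitates first.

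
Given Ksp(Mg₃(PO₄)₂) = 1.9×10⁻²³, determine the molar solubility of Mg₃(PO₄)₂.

1.1×10⁻⁵ M

Mg₃(PO₄)₂(s) ⇌ 3 Mg²⁺(aq) + 2 PO₄³⁻(aq)
If s mol/L of Mg₃(PO₄)₂ dissolves, [Mg²⁺] = 3s and [PO₄³⁻] = 2s.
Ksp = [Mg²⁺]^3[PO₄³⁻]^2 = (3s)^3 · (2s)^2 = 108s^5
108s^5 = 1.9×10⁻²³  ⇒  s^5 = 1.8×10⁻²⁵
Taking the 5th root, s = 1.1×10⁻⁵ M.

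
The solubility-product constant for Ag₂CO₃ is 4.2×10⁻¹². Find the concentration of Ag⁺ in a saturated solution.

Ag₂CO₃(s) ⇌ 2 Ag⁺(aq) + CO₃²⁻(aq)
Let s be the molar solubility. Then [Ag⁺] = 2s and [CO₃²⁻] = s.
Ksp = [Ag⁺]^2[CO₃²⁻] = (2s)^2 · s = 4s^3 = 4.2×10⁻¹²
s = 1.0×10⁻⁴ mol L⁻¹
[Ag⁺] = 2s = 2.0×10⁻⁴ mol L⁻¹

2.0×10⁻⁴ M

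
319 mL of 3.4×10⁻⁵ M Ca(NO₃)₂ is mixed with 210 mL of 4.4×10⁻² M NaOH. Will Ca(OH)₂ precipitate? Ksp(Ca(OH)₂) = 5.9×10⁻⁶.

Total volume after mixing = 319 + 210 = 529 mL.
[Ca²⁺] = (3.4×10⁻⁵)(319)/529 = 2.1×10⁻⁵ M
[OH⁻] = (4.4×10⁻²)(210)/529 = 1.7×10⁻² M
Q = [Ca²⁺][OH⁻]^2 = 6.3×10⁻⁹
Q < Ksp (6.3×10⁻⁹ vs 5.9×10⁻⁶); the solution remains unsaturated and no precipitate forms.

No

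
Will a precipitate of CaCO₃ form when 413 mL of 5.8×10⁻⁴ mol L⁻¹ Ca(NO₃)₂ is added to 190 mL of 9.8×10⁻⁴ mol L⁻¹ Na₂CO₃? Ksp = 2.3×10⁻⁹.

Yes

Total volume after mixing = 413 + 190 = 603 mL.
[Ca²⁺] = (5.8×10⁻⁴)(413)/603 = 4.0×10⁻⁴ mol L⁻¹
[CO₃²⁻] = (9.8×10⁻⁴)(190)/603 = 3.1×10⁻⁴ mol L⁻¹
Q = [Ca²⁺][CO₃²⁻] = 1.2×10⁻⁷
Q = 1.2×10⁻⁷ > Ksp = 2.3×10⁻⁹, so the solution is supersaturated and CaCO₃ precipitates.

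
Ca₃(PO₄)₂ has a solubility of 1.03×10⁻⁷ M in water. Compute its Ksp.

Ca₃(PO₄)₂(s) ⇌ 3 Ca²⁺(aq) + 2 PO₄³⁻(aq)
Call the molar solubility s, so that [Ca²⁺] = 3s and [PO₄³⁻] = 2s.
Ksp = [Ca²⁺]^3[PO₄³⁻]^2 = (3s)^3 · (2s)^2 = 108s^5
Ksp = 108 × (1.03×10⁻⁷)^5 = 1.25×10⁻³³

Ksp = 1.25×10⁻³³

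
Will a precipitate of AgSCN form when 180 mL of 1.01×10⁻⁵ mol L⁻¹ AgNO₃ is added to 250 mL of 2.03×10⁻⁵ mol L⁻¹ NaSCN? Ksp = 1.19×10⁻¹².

Total volume after mixing = 180 + 250 = 430 mL.
[Ag⁺] = (1.01×10⁻⁵)(180)/430 = 4.23×10⁻⁶ mol L⁻¹
[SCN⁻] = (2.03×10⁻⁵)(250)/430 = 1.18×10⁻⁵ mol L⁻¹
Q = [Ag⁺][SCN⁻] = 4.99×10⁻¹¹
Q = 4.99×10⁻¹¹ > Ksp = 1.19×10⁻¹², so the solution is supersaturated and AgSCN precipitates.

Yes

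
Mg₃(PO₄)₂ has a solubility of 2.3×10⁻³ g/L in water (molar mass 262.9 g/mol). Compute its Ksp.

Ksp = 5.5×10⁻²⁴

s = (2.3×10⁻³ g L⁻¹)/(262.9 g mol⁻¹) = 8.749×10⁻⁶ M
Mg₃(PO₄)₂(s) ⇌ 3 Mg²⁺(aq) + 2 PO₄³⁻(aq)
For each mole of Mg₃(PO₄)₂ that dissolves per liter, [Mg²⁺] = 3s and [PO₄³⁻] = 2s; let s denote this solubility.
Ksp = [Mg²⁺]^3[PO₄³⁻]^2 = (3s)^3 · (2s)^2 = 108s^5
Ksp = 108 × (8.749×10⁻⁶)^5 = 5.5×10⁻²⁴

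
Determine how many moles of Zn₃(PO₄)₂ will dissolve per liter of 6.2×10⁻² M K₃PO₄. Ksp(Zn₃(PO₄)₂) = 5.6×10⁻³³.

Zn₃(PO₄)₂(s) ⇌ 3 Zn²⁺(aq) + 2 PO₄³⁻(aq)
With PO₄³⁻ already at 6.2×10⁻² M and s small, take [PO₄³⁻] ≈ 6.2×10⁻² M and [Zn²⁺] = 3s.
Ksp = [Zn²⁺]^3[PO₄³⁻]^2 = (3s)^3(6.2×10⁻²)^2
(3s)^3 = 5.6×10⁻³³ / (6.2×10⁻²)^2 = 1.5×10⁻³⁰
s = 3.8×10⁻¹¹ M

3.8×10⁻¹¹ M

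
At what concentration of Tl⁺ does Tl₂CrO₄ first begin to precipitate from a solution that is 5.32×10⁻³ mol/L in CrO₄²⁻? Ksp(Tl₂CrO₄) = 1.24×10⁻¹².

1.53×10⁻⁵ M

Precipitation of each salt begins when its ion product equals Ksp.
Tl₂CrO₄(s) ⇌ 2 Tl⁺(aq) + CrO₄²⁻(aq)
Ksp = [Tl⁺]^2[CrO₄²⁻] = [Tl⁺]^2(5.32×10⁻³)
[Tl⁺]^2 = 1.24×10⁻¹² / (5.32×10⁻³) = 2.33×10⁻¹⁰
[Tl⁺] = 1.53×10⁻⁵ mol/L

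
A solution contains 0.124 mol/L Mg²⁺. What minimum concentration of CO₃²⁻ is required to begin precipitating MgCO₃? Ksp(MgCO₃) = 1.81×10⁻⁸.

Each salt precipitates once Q = Ksp for that salt.
MgCO₃(s) ⇌ Mg²⁺(aq) + CO₃²⁻(aq)
Ksp = [Mg²⁺][CO₃²⁻] = [CO₃²⁻](0.124)
[CO₃²⁻] = 1.81×10⁻⁸ / (0.124) = 1.46×10⁻⁷
[CO₃²⁻] = 1.46×10⁻⁷ mol/L

1.46×10⁻⁷ M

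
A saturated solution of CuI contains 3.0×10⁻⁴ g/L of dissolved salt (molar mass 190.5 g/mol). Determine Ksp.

Ksp = 2.5×10⁻¹²

Molar solubility s = (3.0×10⁻⁴ g/L) / (190.5 g/mol) = 1.575×10⁻⁶ mol/L
CuI(s) ⇌ Cu⁺(aq) + I⁻(aq)
If s mol/L of CuI dissolves, [Cu⁺] = s and [I⁻] = s.
Ksp = [Cu⁺][I⁻] = s · s = s^2
Ksp = (1.575×10⁻⁶)^2 = 2.5×10⁻¹²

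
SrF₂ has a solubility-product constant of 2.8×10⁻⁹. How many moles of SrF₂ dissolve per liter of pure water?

SrF₂(s) ⇌ Sr²⁺(aq) + 2 F⁻(aq)
Let s be the molar solubility. Then [Sr²⁺] = s and [F⁻] = 2s.
Ksp = [Sr²⁺][F⁻]^2 = s · (2s)^2 = 4s^3
4s^3 = 2.8×10⁻⁹  ⇒  s^3 = 7.0×10⁻¹⁰
Taking the 3rd root, s = 8.9×10⁻⁴ mol/L.

8.9×10⁻⁴ M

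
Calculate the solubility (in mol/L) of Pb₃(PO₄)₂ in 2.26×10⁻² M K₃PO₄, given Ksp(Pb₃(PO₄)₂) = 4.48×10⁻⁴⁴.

1.48×10⁻¹⁴ M

Pb₃(PO₄)₂(s) ⇌ 3 Pb²⁺(aq) + 2 PO₄³⁻(aq)
Let s be the solubility of Pb₃(PO₄)₂ here. The common ion gives [PO₄³⁻] ≈ 2.26×10⁻² M, and [Pb²⁺] = 3s.
Ksp = [Pb²⁺]^3[PO₄³⁻]^2 = (3s)^3(2.26×10⁻²)^2
(3s)^3 = 4.48×10⁻⁴⁴ / (2.26×10⁻²)^2 = 8.77×10⁻⁴¹
s = 1.48×10⁻¹⁴ M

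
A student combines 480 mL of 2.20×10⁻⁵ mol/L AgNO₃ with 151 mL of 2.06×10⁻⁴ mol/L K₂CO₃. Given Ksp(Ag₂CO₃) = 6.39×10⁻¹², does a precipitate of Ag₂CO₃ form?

No

Total volume after mixing = 480 + 151 = 631 mL.
[Ag⁺] = (2.20×10⁻⁵)(480)/631 = 1.67×10⁻⁵ mol/L
[CO₃²⁻] = (2.06×10⁻⁴)(151)/631 = 4.93×10⁻⁵ mol/L
Q = [Ag⁺]^2[CO₃²⁻] = 1.38×10⁻¹⁴
Q < Ksp (1.38×10⁻¹⁴ vs 6.39×10⁻¹²); the solution remains unsaturated and no precipitate forms.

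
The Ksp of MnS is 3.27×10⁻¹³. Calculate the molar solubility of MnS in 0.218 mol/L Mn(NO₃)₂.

1.50×10⁻¹² M

MnS(s) ⇌ Mn²⁺(aq) + S²⁻(aq)
Mn²⁺ is already present at 0.218 mol/L. If s mol/L of MnS dissolves, [S²⁻] = s while [Mn²⁺] ≈ 0.218 mol/L.
Ksp = [Mn²⁺][S²⁻] = (0.218)s
s = 3.27×10⁻¹³ / (0.218) = 1.50×10⁻¹²
s = 1.50×10⁻¹² mol/L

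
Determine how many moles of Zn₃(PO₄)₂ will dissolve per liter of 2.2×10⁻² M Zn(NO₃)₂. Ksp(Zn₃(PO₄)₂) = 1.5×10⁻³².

1.9×10⁻¹⁴ M

Zn₃(PO₄)₂(s) ⇌ 3 Zn²⁺(aq) + 2 PO₄³⁻(aq)
Let s be the solubility of Zn₃(PO₄)₂ here. The common ion gives [Zn²⁺] ≈ 2.2×10⁻² M, and [PO₄³⁻] = 2s.
Ksp = [Zn²⁺]^3[PO₄³⁻]^2 = (2.2×10⁻²)^3(2s)^2
(2s)^2 = 1.5×10⁻³² / (2.2×10⁻²)^3 = 1.4×10⁻²⁷
s = 1.9×10⁻¹⁴ M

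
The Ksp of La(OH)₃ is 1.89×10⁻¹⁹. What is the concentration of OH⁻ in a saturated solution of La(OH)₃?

2.74×10⁻⁵ M

La(OH)₃(s) ⇌ La³⁺(aq) + 3 OH⁻(aq)
For each mole of La(OH)₃ that dissolves per liter, [La³⁺] = s and [OH⁻] = 3s; let s denote this solubility.
Ksp = [La³⁺][OH⁻]^3 = s · (3s)^3 = 27s^4 = 1.89×10⁻¹⁹
s = 9.15×10⁻⁶ M
[OH⁻] = 3s = 2.74×10⁻⁵ M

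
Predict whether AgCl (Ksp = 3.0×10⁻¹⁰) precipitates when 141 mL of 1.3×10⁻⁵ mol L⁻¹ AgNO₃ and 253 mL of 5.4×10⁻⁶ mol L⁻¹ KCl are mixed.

No

The combined volume is 394 mL.
[Ag⁺] = (1.3×10⁻⁵)(141)/394 = 4.7×10⁻⁶ mol L⁻¹
[Cl⁻] = (5.4×10⁻⁶)(253)/394 = 3.5×10⁻⁶ mol L⁻¹
Q = [Ag⁺][Cl⁻] = 1.6×10⁻¹¹
Q < Ksp (1.6×10⁻¹¹ vs 3.0×10⁻¹⁰); the solution remains unsaturated and no precipitate forms.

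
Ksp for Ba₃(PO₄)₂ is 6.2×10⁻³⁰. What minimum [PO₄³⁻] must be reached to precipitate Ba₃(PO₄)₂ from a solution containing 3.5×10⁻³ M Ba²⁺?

Each salt precipitates once Q = Ksp for that salt.
Ba₃(PO₄)₂(s) ⇌ 3 Ba²⁺(aq) + 2 PO₄³⁻(aq)
Ksp = [Ba²⁺]^3[PO₄³⁻]^2 = [PO₄³⁻]^2(3.5×10⁻³)^3
[PO₄³⁻]^2 = 6.2×10⁻³⁰ / (3.5×10⁻³)^3 = 1.4×10⁻²²
[PO₄³⁻] = 1.2×10⁻¹¹ M

1.2×10⁻¹¹ M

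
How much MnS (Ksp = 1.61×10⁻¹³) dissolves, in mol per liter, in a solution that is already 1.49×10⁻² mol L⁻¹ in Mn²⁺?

MnS(s) ⇌ Mn²⁺(aq) + S²⁻(aq)
With Mn²⁺ already at 1.49×10⁻² mol L⁻¹ and s small, take [Mn²⁺] ≈ 1.49×10⁻² mol L⁻¹ and [S²⁻] = s.
Ksp = [Mn²⁺][S²⁻] = (1.49×10⁻²)s
s = 1.61×10⁻¹³ / (1.49×10⁻²) = 1.08×10⁻¹¹
s = 1.08×10⁻¹¹ mol L⁻¹

1.08×10⁻¹¹ M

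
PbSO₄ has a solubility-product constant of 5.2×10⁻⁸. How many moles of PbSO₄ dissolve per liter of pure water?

PbSO₄(s) ⇌ Pb²⁺(aq) + SO₄²⁻(aq)
With molar solubility s: [Pb²⁺] = s, [SO₄²⁻] = s.
Ksp = [Pb²⁺][SO₄²⁻] = s · s = s^2
s^2 = 5.2×10⁻⁸
s = 2.3×10⁻⁴ mol L⁻¹

2.3×10⁻⁴ M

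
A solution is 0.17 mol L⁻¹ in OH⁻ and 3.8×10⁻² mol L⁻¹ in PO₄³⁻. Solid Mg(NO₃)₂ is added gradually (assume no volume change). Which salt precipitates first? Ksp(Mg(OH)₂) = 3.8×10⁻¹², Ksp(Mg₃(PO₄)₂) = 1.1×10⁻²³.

Mg(OH)₂

Each salt precipitates once Q = Ksp for that salt.
For Mg(OH)₂: [Mg²⁺] = (Ksp/[OH⁻]^2) = 1.3×10⁻¹⁰ mol L⁻¹
For Mg₃(PO₄)₂: [Mg²⁺] = (Ksp/[PO₄³⁻]^2)^(1/3) = 2.0×10⁻⁷ mol L⁻¹
Mg(OH)₂ requires the lower [Mg²⁺], so it precipitates first.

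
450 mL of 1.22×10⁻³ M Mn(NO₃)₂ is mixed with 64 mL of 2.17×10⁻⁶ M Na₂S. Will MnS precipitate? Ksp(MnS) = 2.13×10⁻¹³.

Total volume after mixing = 450 + 64 = 514 mL.
[Mn²⁺] = (1.22×10⁻³)(450)/514 = 1.07×10⁻³ M
[S²⁻] = (2.17×10⁻⁶)(64)/514 = 2.70×10⁻⁷ M
Q = [Mn²⁺][S²⁻] = 2.89×10⁻¹⁰
Since Q (2.89×10⁻¹⁰) exceeds Ksp (2.13×10⁻¹³), MnS will precipitate.

Yes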